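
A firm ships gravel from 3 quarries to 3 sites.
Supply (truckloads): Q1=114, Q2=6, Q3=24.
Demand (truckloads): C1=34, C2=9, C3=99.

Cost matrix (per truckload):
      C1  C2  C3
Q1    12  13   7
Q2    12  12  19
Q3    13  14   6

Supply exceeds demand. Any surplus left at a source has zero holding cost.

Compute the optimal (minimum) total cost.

Optimal allocation:
  Q1->C1: 34 × 12 = 408
  Q1->C2: 3 × 13 = 39
  Q1->C3: 75 × 7 = 525
  Q2->C2: 6 × 12 = 72
  Q3->C3: 24 × 6 = 144
Total = 408 + 39 + 525 + 72 + 144 = 1188.

1188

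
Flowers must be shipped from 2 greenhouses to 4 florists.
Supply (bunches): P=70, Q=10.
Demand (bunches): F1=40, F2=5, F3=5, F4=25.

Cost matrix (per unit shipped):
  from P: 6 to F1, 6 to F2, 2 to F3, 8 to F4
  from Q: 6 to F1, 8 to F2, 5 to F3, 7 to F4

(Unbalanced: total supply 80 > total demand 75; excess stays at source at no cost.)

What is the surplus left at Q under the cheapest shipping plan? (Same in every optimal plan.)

0

Minimum-cost shipments:
  P->F1: 40 × 6 = 240
  P->F2: 5 × 6 = 30
  P->F3: 5 × 2 = 10
  P->F4: 15 × 8 = 120
  Q->F4: 10 × 7 = 70
Total cost = 470.
Q ships 10 of its 10, leaving 0.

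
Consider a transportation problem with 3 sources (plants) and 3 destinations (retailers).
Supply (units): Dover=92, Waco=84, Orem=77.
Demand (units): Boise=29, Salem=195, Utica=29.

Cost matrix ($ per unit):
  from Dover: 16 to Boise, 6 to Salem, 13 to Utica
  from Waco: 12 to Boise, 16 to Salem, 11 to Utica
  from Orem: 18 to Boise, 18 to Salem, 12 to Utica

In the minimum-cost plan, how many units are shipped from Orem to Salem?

Solving gives:
  Dover–Salem: 92 × $6 = $552
  Waco–Boise: 29 × $12 = $348
  Waco–Salem: 55 × $16 = $880
  Orem–Salem: 48 × $18 = $864
  Orem–Utica: 29 × $12 = $348
Total cost = $2992.
So Orem→Salem carries 48 units.

48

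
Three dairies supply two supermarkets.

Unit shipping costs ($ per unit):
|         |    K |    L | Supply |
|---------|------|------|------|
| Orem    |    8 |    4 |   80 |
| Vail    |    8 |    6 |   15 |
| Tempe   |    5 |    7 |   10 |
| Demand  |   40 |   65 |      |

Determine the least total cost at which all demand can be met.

A cheapest plan:
  Orem–K: 15 × $8 = $120
  Orem–L: 65 × $4 = $260
  Vail–K: 15 × $8 = $120
  Tempe–K: 10 × $5 = $50
Total = 120 + 260 + 120 + 50 = $550.

550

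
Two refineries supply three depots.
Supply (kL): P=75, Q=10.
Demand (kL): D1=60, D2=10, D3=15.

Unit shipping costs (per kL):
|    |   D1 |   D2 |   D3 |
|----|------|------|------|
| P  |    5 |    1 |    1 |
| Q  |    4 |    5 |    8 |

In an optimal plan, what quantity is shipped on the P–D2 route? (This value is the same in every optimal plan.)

The minimum-cost plan:
  P–D1: 50 × 5 = 250
  P–D2: 10 × 1 = 10
  P–D3: 15 × 1 = 15
  Q–D1: 10 × 4 = 40
Total cost = 315.
So P→D2 carries 10 kL.

10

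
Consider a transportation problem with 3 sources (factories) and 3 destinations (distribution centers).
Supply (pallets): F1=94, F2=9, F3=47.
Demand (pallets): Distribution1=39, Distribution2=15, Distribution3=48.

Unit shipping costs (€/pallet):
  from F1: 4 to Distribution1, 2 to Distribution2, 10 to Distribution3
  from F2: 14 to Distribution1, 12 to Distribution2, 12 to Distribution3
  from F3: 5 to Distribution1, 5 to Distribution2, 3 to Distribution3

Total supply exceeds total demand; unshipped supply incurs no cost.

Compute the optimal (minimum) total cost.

Optimal allocation:
  F1→Distribution1: 39 × €4 = €156
  F1→Distribution2: 15 × €2 = €30
  F1→Distribution3: 1 × €10 = €10
  F3→Distribution3: 47 × €3 = €141
Total = 156 + 30 + 10 + 141 = €337.
(Supply check: F1 ships 55; F2 ships 0; F3 ships 47.)

337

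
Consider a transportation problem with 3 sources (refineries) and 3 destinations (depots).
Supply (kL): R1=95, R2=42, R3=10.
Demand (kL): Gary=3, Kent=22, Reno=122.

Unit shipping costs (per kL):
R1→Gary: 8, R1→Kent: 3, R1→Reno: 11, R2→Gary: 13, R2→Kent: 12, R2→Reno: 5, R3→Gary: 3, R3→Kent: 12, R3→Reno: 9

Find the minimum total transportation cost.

1151

Optimal allocation:
  R1→Kent: 22 kL
  R1→Reno: 73 kL
  R2→Reno: 42 kL
  R3→Gary: 3 kL
  R3→Reno: 7 kL
Total cost = 1151.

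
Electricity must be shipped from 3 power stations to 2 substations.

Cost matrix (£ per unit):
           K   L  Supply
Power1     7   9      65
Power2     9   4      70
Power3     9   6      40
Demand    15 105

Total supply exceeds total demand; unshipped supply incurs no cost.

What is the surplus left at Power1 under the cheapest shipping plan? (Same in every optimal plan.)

An optimal plan:
  Power1->K: 15 × £7 = £105
  Power2->L: 70 × £4 = £280
  Power3->L: 35 × £6 = £210
Total cost = £595.
Power1 ships 15 of its 65, leaving 50.

50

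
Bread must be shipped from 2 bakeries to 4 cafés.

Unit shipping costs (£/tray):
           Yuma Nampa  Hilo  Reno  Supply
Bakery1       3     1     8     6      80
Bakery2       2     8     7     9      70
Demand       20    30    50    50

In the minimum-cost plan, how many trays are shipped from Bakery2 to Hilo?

Optimal shipments:
  Bakery1 to Nampa: 30 × £1 = £30
  Bakery1 to Reno: 50 × £6 = £300
  Bakery2 to Yuma: 20 × £2 = £40
  Bakery2 to Hilo: 50 × £7 = £350
Total cost = £720.
So Bakery2→Hilo carries 50 trays.

50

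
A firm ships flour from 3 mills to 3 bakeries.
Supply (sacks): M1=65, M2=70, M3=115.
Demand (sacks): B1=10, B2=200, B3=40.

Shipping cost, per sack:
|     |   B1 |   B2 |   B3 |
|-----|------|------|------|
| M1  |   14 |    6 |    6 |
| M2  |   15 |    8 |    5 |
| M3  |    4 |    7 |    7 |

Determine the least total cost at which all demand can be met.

1605

An optimal shipping plan:
  M1 to B2: 65 × 6 = 390
  M2 to B2: 30 × 8 = 240
  M2 to B3: 40 × 5 = 200
  M3 to B1: 10 × 4 = 40
  M3 to B2: 105 × 7 = 735
Total = 390 + 240 + 200 + 40 + 735 = 1605.
(Supply check: M1 ships 65; M2 ships 70; M3 ships 115.)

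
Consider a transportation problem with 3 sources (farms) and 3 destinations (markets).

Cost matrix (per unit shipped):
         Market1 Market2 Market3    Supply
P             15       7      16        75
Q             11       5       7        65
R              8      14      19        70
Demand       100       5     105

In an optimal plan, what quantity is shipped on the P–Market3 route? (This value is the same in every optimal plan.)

The minimum-cost plan:
  P–Market1: 30 × 15 = 450
  P–Market2: 5 × 7 = 35
  P–Market3: 40 × 16 = 640
  Q–Market3: 65 × 7 = 455
  R–Market1: 70 × 8 = 560
Total cost = 2140.
So P→Market3 carries 40 crates.

40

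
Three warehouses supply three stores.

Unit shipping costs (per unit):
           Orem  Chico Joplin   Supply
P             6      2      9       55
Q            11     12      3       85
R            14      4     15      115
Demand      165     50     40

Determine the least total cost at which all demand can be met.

Optimal allocation:
  P→Orem: 55 × 6 = 330
  Q→Orem: 45 × 11 = 495
  Q→Joplin: 40 × 3 = 120
  R→Orem: 65 × 14 = 910
  R→Chico: 50 × 4 = 200
Total = 330 + 495 + 120 + 910 + 200 = 2055.

2055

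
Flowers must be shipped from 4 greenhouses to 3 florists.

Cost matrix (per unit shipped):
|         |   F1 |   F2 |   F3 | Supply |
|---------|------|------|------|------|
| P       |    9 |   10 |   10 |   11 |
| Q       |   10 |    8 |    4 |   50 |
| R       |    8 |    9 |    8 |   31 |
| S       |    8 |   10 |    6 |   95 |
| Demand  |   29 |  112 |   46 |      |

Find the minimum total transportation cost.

1497

One minimum-cost allocation:
  P→F2: 11 × 10 = 110
  Q→F2: 50 × 8 = 400
  R→F2: 31 × 9 = 279
  S→F1: 29 × 8 = 232
  S→F2: 20 × 10 = 200
  S→F3: 46 × 6 = 276
Total = 110 + 400 + 279 + 232 + 200 + 276 = 1497.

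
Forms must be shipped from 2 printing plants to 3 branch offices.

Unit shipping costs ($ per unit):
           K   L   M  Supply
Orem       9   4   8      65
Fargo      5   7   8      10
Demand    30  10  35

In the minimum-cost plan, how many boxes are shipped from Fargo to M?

Optimal shipments:
  Orem→K: 20 × $9 = $180
  Orem→L: 10 × $4 = $40
  Orem→M: 35 × $8 = $280
  Fargo→K: 10 × $5 = $50
Total cost = $550.
The route Fargo→M is not used.

0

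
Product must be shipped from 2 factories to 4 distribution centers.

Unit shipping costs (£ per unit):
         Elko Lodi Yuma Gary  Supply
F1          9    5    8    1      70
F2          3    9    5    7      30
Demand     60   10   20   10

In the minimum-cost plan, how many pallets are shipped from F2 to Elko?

30

Optimal shipments:
  F1->Elko: 30 × £9 = £270
  F1->Lodi: 10 × £5 = £50
  F1->Yuma: 20 × £8 = £160
  F1->Gary: 10 × £1 = £10
  F2->Elko: 30 × £3 = £90
Total cost = £580.
So F2→Elko carries 30 pallets.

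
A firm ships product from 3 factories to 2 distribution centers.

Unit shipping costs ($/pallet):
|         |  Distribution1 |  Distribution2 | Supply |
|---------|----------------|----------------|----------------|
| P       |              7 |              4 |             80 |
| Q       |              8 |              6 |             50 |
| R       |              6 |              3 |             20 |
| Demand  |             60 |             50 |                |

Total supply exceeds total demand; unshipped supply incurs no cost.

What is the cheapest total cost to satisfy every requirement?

A cheapest plan:
  P→Distribution1: 30 × $7 = $210
  P→Distribution2: 50 × $4 = $200
  Q→Distribution1: 10 × $8 = $80
  R→Distribution1: 20 × $6 = $120
Total = 210 + 200 + 80 + 120 = $610.
(Supply check: P ships 80; Q ships 10; R ships 20.)

610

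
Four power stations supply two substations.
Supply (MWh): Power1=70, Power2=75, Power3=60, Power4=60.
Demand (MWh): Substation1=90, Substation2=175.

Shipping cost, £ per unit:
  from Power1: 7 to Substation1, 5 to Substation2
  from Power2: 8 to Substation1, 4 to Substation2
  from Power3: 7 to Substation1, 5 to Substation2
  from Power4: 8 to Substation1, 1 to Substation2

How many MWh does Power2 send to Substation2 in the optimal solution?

75

Solving gives:
  Power1–Substation1: 70 MWh
  Power2–Substation2: 75 MWh
  Power3–Substation1: 20 MWh
  Power3–Substation2: 40 MWh
  Power4–Substation2: 60 MWh
Total cost = £1190.
So Power2→Substation2 carries 75 MWh.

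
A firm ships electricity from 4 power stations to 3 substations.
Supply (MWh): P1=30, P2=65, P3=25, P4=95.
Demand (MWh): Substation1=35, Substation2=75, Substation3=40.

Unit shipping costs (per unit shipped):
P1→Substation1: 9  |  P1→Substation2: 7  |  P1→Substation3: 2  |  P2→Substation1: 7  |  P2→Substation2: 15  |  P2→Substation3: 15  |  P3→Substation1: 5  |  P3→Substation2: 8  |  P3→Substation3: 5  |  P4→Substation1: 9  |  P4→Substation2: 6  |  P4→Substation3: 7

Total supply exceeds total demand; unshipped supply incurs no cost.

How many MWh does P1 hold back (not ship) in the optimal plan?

0

Minimum-cost shipments:
  P1→Substation3: 30 × 2 = 60
  P2→Substation1: 20 × 7 = 140
  P3→Substation1: 15 × 5 = 75
  P3→Substation3: 10 × 5 = 50
  P4→Substation2: 75 × 6 = 450
Total cost = 775.
P1 ships 30 of its 30, leaving 0.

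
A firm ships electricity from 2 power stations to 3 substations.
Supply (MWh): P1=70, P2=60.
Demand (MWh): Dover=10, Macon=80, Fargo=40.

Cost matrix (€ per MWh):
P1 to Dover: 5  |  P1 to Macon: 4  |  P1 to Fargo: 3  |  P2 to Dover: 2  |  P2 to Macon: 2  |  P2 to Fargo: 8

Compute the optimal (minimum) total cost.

An optimal shipping plan:
  P1–Macon: 30 × €4 = €120
  P1–Fargo: 40 × €3 = €120
  P2–Dover: 10 × €2 = €20
  P2–Macon: 50 × €2 = €100
Total = 120 + 120 + 20 + 100 = €360.

360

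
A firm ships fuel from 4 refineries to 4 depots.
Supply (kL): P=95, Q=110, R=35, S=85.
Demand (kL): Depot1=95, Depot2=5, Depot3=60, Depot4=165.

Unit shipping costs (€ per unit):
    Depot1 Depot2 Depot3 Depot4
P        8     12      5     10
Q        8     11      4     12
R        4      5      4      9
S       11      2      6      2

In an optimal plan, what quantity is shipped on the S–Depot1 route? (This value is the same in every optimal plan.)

Solving gives:
  P to Depot1: 15 × €8 = €120
  P to Depot4: 80 × €10 = €800
  Q to Depot1: 50 × €8 = €400
  Q to Depot3: 60 × €4 = €240
  R to Depot1: 30 × €4 = €120
  R to Depot2: 5 × €5 = €25
  S to Depot4: 85 × €2 = €170
Total cost = €1875.
The route S→Depot1 is not used.

0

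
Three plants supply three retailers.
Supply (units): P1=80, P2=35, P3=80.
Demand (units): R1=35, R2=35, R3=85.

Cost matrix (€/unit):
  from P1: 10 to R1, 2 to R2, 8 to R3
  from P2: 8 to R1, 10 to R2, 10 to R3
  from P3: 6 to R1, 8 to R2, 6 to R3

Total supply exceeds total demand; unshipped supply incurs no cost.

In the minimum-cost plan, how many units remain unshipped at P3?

An optimal plan:
  P1–R2: 35 × €2 = €70
  P1–R3: 5 × €8 = €40
  P2–R1: 35 × €8 = €280
  P3–R3: 80 × €6 = €480
Total cost = €870.
P3 ships 80 of its 80, leaving 0.

0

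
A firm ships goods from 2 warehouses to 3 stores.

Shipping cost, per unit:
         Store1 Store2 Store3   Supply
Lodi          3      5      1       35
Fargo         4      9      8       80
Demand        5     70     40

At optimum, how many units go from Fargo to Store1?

The minimum-cost plan:
  Lodi to Store3: 35 units
  Fargo to Store1: 5 units
  Fargo to Store2: 70 units
  Fargo to Store3: 5 units
Total cost = 725.
So Fargo→Store1 carries 5 units.

5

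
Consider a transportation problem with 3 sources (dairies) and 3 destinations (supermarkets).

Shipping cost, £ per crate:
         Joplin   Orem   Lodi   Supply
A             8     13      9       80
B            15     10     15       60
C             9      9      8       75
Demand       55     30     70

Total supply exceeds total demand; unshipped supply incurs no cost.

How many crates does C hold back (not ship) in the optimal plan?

Minimum-cost shipments:
  A->Joplin: 55 × £8 = £440
  B->Orem: 25 × £10 = £250
  C->Orem: 5 × £9 = £45
  C->Lodi: 70 × £8 = £560
Total cost = £1295.
C ships 75 of its 75, leaving 0.

0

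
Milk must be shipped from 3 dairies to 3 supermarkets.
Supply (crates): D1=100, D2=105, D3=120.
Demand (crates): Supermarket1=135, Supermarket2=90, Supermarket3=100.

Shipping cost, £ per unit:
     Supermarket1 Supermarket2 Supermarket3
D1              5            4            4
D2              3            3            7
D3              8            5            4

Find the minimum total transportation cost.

A cheapest plan:
  D1–Supermarket1: 30 × £5 = £150
  D1–Supermarket2: 70 × £4 = £280
  D2–Supermarket1: 105 × £3 = £315
  D3–Supermarket2: 20 × £5 = £100
  D3–Supermarket3: 100 × £4 = £400
Total = 150 + 280 + 315 + 100 + 400 = £1245.

1245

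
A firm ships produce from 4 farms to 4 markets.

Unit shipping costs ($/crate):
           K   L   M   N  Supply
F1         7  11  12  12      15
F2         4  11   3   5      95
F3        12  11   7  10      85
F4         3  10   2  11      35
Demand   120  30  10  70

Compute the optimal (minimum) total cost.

1465

A cheapest plan:
  F1->K: 15 crates
  F2->K: 70 crates
  F2->N: 25 crates
  F3->L: 30 crates
  F3->M: 10 crates
  F3->N: 45 crates
  F4->K: 35 crates
Total cost = $1465.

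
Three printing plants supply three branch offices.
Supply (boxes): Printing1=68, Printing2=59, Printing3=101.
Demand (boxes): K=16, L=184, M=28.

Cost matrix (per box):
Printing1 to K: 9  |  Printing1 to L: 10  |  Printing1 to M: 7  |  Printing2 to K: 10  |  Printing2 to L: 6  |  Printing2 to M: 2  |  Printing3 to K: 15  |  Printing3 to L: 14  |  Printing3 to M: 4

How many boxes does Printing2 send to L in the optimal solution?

59

Solving gives:
  Printing1->K: 16 × 9 = 144
  Printing1->L: 52 × 10 = 520
  Printing2->L: 59 × 6 = 354
  Printing3->L: 73 × 14 = 1022
  Printing3->M: 28 × 4 = 112
Total cost = 2152.
So Printing2→L carries 59 boxes.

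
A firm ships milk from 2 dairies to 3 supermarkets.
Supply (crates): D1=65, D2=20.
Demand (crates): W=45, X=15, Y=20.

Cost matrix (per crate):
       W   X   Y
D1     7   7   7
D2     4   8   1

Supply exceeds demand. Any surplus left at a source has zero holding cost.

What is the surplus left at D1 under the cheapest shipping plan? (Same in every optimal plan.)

Minimum-cost shipments:
  D1 to W: 45 crates
  D1 to X: 15 crates
  D2 to Y: 20 crates
Total cost = 440.
D1 ships 60 of its 65, leaving 5.

5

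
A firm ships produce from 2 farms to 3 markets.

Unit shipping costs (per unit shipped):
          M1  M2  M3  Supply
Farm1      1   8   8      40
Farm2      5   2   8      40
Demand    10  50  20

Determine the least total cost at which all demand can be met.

330

One minimum-cost allocation:
  Farm1->M1: 10 × 1 = 10
  Farm1->M2: 10 × 8 = 80
  Farm1->M3: 20 × 8 = 160
  Farm2->M2: 40 × 2 = 80
Total = 10 + 80 + 160 + 80 = 330.
(Supply check: Farm1 ships 40; Farm2 ships 40.)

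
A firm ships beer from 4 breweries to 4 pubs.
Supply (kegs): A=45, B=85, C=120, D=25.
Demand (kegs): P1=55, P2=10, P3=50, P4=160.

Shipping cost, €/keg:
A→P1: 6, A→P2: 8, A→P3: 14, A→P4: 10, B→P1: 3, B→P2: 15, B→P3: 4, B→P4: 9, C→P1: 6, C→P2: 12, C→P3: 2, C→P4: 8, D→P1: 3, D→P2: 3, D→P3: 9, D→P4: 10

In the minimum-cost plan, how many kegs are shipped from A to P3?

0

Optimal shipments:
  A–P4: 45 × €10 = €450
  B–P1: 40 × €3 = €120
  B–P4: 45 × €9 = €405
  C–P3: 50 × €2 = €100
  C–P4: 70 × €8 = €560
  D–P1: 15 × €3 = €45
  D–P2: 10 × €3 = €30
Total cost = €1710.
The route A→P3 is not used.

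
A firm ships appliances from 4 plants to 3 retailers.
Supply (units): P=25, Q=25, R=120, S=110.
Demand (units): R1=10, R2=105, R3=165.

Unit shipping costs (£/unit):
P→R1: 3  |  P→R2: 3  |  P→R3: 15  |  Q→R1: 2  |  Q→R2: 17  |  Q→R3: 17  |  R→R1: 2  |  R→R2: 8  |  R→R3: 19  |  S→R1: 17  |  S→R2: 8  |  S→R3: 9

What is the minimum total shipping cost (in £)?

A cheapest plan:
  P->R2: 25 × £3 = £75
  Q->R3: 25 × £17 = £425
  R->R1: 10 × £2 = £20
  R->R2: 80 × £8 = £640
  R->R3: 30 × £19 = £570
  S->R3: 110 × £9 = £990
Total = 75 + 425 + 20 + 640 + 570 + 990 = £2720.

2720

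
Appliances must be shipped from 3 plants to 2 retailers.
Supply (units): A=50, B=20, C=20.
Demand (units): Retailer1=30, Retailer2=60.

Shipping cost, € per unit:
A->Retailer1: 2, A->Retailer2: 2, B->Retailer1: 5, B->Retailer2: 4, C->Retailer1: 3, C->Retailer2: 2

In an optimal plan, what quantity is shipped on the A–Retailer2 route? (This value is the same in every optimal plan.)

20

Optimal shipments:
  A→Retailer1: 30 × €2 = €60
  A→Retailer2: 20 × €2 = €40
  B→Retailer2: 20 × €4 = €80
  C→Retailer2: 20 × €2 = €40
Total cost = €220.
So A→Retailer2 carries 20 units.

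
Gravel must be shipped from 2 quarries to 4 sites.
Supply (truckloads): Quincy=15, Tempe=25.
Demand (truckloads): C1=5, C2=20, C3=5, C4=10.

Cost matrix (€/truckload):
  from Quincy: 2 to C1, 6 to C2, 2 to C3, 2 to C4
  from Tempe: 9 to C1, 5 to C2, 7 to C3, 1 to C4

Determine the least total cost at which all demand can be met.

An optimal shipping plan:
  Quincy→C1: 5 truckloads
  Quincy→C2: 5 truckloads
  Quincy→C3: 5 truckloads
  Tempe→C2: 15 truckloads
  Tempe→C4: 10 truckloads
Total cost = €135.

135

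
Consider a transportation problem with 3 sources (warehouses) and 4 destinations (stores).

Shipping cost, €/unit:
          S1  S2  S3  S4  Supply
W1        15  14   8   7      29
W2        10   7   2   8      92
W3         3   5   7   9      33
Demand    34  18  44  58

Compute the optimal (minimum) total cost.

758

One minimum-cost allocation:
  W1→S4: 29 × €7 = €203
  W2→S1: 1 × €10 = €10
  W2→S2: 18 × €7 = €126
  W2→S3: 44 × €2 = €88
  W2→S4: 29 × €8 = €232
  W3→S1: 33 × €3 = €99
Total = 203 + 10 + 126 + 88 + 232 + 99 = €758.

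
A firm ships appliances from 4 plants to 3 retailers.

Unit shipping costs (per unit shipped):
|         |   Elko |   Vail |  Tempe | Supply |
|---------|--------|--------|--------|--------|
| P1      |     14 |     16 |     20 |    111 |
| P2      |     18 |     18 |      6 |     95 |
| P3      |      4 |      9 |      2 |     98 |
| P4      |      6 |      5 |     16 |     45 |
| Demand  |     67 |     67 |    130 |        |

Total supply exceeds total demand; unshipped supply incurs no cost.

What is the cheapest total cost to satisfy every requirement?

One minimum-cost allocation:
  P1→Elko: 4 × 14 = 56
  P1→Vail: 22 × 16 = 352
  P2→Tempe: 95 × 6 = 570
  P3→Elko: 63 × 4 = 252
  P3→Tempe: 35 × 2 = 70
  P4→Vail: 45 × 5 = 225
Total = 56 + 352 + 570 + 252 + 70 + 225 = 1525.

1525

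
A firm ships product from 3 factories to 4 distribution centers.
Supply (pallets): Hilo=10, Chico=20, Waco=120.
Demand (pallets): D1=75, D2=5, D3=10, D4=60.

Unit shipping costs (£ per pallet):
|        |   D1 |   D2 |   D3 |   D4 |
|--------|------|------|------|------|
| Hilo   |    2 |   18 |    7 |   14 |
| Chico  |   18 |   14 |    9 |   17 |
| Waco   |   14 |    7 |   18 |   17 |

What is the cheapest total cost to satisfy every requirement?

A cheapest plan:
  Hilo->D1: 10 × £2 = £20
  Chico->D3: 10 × £9 = £90
  Chico->D4: 10 × £17 = £170
  Waco->D1: 65 × £14 = £910
  Waco->D2: 5 × £7 = £35
  Waco->D4: 50 × £17 = £850
Total = 20 + 90 + 170 + 910 + 35 + 850 = £2075.
(Supply check: Hilo ships 10; Chico ships 20; Waco ships 120.)

2075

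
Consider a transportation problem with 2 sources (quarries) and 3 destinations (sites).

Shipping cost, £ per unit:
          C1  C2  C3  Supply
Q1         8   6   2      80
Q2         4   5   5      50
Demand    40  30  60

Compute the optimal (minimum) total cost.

An optimal shipping plan:
  Q1 to C2: 20 × £6 = £120
  Q1 to C3: 60 × £2 = £120
  Q2 to C1: 40 × £4 = £160
  Q2 to C2: 10 × £5 = £50
Total = 120 + 120 + 160 + 50 = £450.

450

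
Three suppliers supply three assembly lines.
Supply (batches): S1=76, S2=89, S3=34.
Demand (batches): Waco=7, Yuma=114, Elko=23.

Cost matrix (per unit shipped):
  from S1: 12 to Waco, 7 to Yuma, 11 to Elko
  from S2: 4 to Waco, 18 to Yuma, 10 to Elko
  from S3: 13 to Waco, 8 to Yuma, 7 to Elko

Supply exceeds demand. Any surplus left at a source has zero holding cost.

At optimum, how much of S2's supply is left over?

55

Minimum-cost shipments:
  S1–Yuma: 76 × 7 = 532
  S2–Waco: 7 × 4 = 28
  S2–Yuma: 4 × 18 = 72
  S2–Elko: 23 × 10 = 230
  S3–Yuma: 34 × 8 = 272
Total cost = 1134.
S2 ships 34 of its 89, leaving 55.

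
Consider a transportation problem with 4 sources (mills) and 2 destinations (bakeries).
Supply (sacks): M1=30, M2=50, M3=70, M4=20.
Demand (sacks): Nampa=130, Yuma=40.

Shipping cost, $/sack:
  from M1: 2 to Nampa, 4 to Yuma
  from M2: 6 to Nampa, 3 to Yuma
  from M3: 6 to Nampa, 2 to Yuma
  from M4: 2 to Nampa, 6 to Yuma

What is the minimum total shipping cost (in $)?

660

An optimal shipping plan:
  M1–Nampa: 30 × $2 = $60
  M2–Nampa: 50 × $6 = $300
  M3–Nampa: 30 × $6 = $180
  M3–Yuma: 40 × $2 = $80
  M4–Nampa: 20 × $2 = $40
Total = 60 + 300 + 180 + 80 + 40 = $660.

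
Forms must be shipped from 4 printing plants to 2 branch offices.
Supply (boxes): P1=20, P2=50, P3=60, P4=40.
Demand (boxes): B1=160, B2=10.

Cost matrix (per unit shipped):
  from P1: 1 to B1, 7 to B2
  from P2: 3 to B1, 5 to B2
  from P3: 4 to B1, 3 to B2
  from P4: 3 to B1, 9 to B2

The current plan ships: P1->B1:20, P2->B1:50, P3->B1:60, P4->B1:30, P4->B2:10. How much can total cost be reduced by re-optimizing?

Current plan cost = 20·1 + 50·3 + 60·4 + 30·3 + 10·9 = 590.
Optimal plan:
  P1→B1: 20 × 1 = 20
  P2→B1: 50 × 3 = 150
  P3→B1: 50 × 4 = 200
  P3→B2: 10 × 3 = 30
  P4→B1: 40 × 3 = 120
Optimal cost = 520.
Saving = 590 − 520 = 70.

70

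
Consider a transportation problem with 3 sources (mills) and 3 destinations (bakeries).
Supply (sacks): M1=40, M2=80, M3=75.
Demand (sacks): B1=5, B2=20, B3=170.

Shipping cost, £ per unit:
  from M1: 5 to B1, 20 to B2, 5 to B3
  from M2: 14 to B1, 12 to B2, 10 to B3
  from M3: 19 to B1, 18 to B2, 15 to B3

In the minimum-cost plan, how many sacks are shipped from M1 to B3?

35

Optimal shipments:
  M1 to B1: 5 sacks
  M1 to B3: 35 sacks
  M2 to B2: 20 sacks
  M2 to B3: 60 sacks
  M3 to B3: 75 sacks
Total cost = £2165.
So M1→B3 carries 35 sacks.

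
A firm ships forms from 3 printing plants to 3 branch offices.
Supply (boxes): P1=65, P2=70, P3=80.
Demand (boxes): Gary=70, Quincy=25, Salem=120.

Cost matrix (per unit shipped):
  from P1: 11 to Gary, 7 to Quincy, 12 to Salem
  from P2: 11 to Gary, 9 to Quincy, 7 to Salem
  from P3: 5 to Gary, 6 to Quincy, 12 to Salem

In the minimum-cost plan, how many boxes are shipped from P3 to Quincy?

10

Solving gives:
  P1->Quincy: 15 × 7 = 105
  P1->Salem: 50 × 12 = 600
  P2->Salem: 70 × 7 = 490
  P3->Gary: 70 × 5 = 350
  P3->Quincy: 10 × 6 = 60
Total cost = 1605.
So P3→Quincy carries 10 boxes.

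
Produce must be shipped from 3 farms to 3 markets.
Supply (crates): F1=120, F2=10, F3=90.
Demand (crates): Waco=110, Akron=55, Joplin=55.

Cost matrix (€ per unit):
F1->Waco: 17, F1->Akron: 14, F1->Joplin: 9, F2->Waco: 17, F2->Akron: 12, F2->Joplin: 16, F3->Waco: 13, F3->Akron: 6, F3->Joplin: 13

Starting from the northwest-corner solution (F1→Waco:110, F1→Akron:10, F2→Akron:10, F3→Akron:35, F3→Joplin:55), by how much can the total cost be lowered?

Current plan cost = 110·17 + 10·14 + 10·12 + 35·6 + 55·13 = €3055.
Optimal plan:
  F1–Waco: 65 × €17 = €1105
  F1–Joplin: 55 × €9 = €495
  F2–Waco: 10 × €17 = €170
  F3–Waco: 35 × €13 = €455
  F3–Akron: 55 × €6 = €330
Optimal cost = €2555.
Saving = 3055 − 2555 = €500.

500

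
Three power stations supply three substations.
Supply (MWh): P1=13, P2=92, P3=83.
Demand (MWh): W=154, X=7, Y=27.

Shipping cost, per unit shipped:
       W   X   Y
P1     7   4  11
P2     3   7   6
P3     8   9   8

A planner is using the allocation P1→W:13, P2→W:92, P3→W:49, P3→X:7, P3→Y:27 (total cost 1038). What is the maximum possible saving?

28

Current plan cost = 13·7 + 92·3 + 49·8 + 7·9 + 27·8 = 1038.
Optimal plan:
  P1→W: 6 × 7 = 42
  P1→X: 7 × 4 = 28
  P2→W: 92 × 3 = 276
  P3→W: 56 × 8 = 448
  P3→Y: 27 × 8 = 216
Optimal cost = 1010.
Saving = 1038 − 1010 = 28.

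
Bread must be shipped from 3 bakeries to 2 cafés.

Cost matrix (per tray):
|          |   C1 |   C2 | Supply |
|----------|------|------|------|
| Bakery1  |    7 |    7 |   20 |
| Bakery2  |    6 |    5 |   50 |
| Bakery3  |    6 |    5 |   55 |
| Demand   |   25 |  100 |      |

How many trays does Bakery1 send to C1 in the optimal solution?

20

The minimum-cost plan:
  Bakery1–C1: 20 × 7 = 140
  Bakery2–C1: 5 × 6 = 30
  Bakery2–C2: 45 × 5 = 225
  Bakery3–C2: 55 × 5 = 275
Total cost = 670.
So Bakery1→C1 carries 20 trays.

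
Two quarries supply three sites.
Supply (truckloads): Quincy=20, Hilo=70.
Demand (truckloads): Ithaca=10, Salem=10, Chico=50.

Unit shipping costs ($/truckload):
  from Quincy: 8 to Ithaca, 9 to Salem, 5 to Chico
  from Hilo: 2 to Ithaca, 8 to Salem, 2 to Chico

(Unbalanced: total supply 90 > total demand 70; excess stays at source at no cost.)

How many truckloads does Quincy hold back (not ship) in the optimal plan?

20

Minimum-cost shipments:
  Hilo->Ithaca: 10 × $2 = $20
  Hilo->Salem: 10 × $8 = $80
  Hilo->Chico: 50 × $2 = $100
Total cost = $200.
Quincy ships 0 of its 20, leaving 20.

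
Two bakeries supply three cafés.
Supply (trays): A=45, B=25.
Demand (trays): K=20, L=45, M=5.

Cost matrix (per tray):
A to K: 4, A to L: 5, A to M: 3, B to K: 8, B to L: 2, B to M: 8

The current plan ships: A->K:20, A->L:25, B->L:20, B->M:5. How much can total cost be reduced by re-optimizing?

40

Current plan cost = 20·4 + 25·5 + 20·2 + 5·8 = 285.
Optimal plan:
  A->K: 20 × 4 = 80
  A->L: 20 × 5 = 100
  A->M: 5 × 3 = 15
  B->L: 25 × 2 = 50
Optimal cost = 245.
Saving = 285 − 245 = 40.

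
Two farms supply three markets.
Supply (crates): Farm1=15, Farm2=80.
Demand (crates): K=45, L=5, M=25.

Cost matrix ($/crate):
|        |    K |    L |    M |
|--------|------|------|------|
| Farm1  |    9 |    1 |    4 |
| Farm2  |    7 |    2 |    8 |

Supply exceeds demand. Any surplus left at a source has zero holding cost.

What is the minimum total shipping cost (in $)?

An optimal shipping plan:
  Farm1→M: 15 × $4 = $60
  Farm2→K: 45 × $7 = $315
  Farm2→L: 5 × $2 = $10
  Farm2→M: 10 × $8 = $80
Total = 60 + 315 + 10 + 80 = $465.

465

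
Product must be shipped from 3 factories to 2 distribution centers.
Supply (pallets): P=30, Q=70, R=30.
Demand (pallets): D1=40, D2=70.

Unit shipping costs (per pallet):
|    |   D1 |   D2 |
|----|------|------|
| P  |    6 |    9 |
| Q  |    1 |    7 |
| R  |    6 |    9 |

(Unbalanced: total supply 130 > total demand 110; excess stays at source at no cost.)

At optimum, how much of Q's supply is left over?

0

An optimal plan:
  P->D2: 30 × 9 = 270
  Q->D1: 40 × 1 = 40
  Q->D2: 30 × 7 = 210
  R->D2: 10 × 9 = 90
Total cost = 610.
Q ships 70 of its 70, leaving 0.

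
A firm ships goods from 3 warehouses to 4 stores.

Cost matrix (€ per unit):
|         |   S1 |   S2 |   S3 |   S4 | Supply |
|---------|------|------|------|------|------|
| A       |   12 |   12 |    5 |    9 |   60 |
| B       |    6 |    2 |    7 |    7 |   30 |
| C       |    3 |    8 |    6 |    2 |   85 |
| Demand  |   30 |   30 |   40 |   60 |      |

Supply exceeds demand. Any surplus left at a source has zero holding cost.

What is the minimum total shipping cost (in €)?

505

A cheapest plan:
  A–S3: 40 units
  A–S4: 5 units
  B–S2: 30 units
  C–S1: 30 units
  C–S4: 55 units
Total cost = €505.
(Supply check: A ships 45; B ships 30; C ships 85.)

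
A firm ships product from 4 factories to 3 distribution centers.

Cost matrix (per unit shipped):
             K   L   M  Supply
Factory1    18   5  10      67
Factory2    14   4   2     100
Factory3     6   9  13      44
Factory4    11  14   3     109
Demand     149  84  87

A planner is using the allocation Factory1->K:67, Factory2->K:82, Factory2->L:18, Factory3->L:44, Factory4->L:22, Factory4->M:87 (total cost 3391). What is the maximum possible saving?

Current plan cost = 67·18 + 82·14 + 18·4 + 44·9 + 22·14 + 87·3 = 3391.
Optimal plan:
  Factory1 to L: 67 × 5 = 335
  Factory2 to L: 17 × 4 = 68
  Factory2 to M: 83 × 2 = 166
  Factory3 to K: 44 × 6 = 264
  Factory4 to K: 105 × 11 = 1155
  Factory4 to M: 4 × 3 = 12
Optimal cost = 2000.
Saving = 3391 − 2000 = 1391.

1391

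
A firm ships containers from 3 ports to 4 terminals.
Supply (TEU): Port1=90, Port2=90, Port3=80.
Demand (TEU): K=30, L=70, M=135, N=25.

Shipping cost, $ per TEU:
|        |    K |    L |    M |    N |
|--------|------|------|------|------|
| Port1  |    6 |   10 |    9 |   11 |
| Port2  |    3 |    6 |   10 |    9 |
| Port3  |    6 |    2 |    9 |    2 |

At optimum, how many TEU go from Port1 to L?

0

The minimum-cost plan:
  Port1 to M: 90 × $9 = $810
  Port2 to K: 30 × $3 = $90
  Port2 to L: 15 × $6 = $90
  Port2 to M: 45 × $10 = $450
  Port3 to L: 55 × $2 = $110
  Port3 to N: 25 × $2 = $50
Total cost = $1600.
The route Port1→L is not used.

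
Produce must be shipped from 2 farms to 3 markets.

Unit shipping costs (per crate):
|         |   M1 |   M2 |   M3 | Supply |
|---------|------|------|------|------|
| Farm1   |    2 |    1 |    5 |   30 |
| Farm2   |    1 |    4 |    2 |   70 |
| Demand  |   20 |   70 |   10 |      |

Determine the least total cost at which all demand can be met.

One minimum-cost allocation:
  Farm1->M2: 30 × 1 = 30
  Farm2->M1: 20 × 1 = 20
  Farm2->M2: 40 × 4 = 160
  Farm2->M3: 10 × 2 = 20
Total = 30 + 20 + 160 + 20 = 230.

230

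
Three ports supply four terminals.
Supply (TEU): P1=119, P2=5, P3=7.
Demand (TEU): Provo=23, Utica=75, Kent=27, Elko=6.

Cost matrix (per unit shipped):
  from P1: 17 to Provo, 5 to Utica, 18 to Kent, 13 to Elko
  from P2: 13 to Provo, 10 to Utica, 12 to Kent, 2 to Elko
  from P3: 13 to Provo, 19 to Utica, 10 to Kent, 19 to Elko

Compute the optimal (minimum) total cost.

One minimum-cost allocation:
  P1->Provo: 23 × 17 = 391
  P1->Utica: 75 × 5 = 375
  P1->Kent: 20 × 18 = 360
  P1->Elko: 1 × 13 = 13
  P2->Elko: 5 × 2 = 10
  P3->Kent: 7 × 10 = 70
Total = 391 + 375 + 360 + 13 + 10 + 70 = 1219.

1219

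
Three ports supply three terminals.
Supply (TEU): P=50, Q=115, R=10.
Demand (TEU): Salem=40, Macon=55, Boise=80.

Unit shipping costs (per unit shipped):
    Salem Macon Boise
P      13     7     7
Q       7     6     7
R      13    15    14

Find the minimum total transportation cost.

1230

An optimal shipping plan:
  P to Boise: 50 × 7 = 350
  Q to Salem: 30 × 7 = 210
  Q to Macon: 55 × 6 = 330
  Q to Boise: 30 × 7 = 210
  R to Salem: 10 × 13 = 130
Total = 350 + 210 + 330 + 210 + 130 = 1230.
(Supply check: P ships 50; Q ships 115; R ships 10.)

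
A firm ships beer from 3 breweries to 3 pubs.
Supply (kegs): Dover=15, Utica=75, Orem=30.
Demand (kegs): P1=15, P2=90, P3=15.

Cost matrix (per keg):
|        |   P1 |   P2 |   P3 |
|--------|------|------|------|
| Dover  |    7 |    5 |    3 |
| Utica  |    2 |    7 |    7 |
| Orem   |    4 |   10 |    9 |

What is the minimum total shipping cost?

A cheapest plan:
  Dover→P3: 15 × 3 = 45
  Utica→P2: 75 × 7 = 525
  Orem→P1: 15 × 4 = 60
  Orem→P2: 15 × 10 = 150
Total = 45 + 525 + 60 + 150 = 780.
(Supply check: Dover ships 15; Utica ships 75; Orem ships 30.)

780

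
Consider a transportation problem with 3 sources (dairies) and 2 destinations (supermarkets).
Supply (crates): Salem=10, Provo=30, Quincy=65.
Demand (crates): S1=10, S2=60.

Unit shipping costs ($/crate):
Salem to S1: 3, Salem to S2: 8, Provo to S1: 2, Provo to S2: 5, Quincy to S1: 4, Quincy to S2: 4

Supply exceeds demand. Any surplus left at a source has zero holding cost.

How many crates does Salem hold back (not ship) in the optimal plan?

10

An optimal plan:
  Provo→S1: 10 × $2 = $20
  Quincy→S2: 60 × $4 = $240
Total cost = $260.
Salem ships 0 of its 10, leaving 10.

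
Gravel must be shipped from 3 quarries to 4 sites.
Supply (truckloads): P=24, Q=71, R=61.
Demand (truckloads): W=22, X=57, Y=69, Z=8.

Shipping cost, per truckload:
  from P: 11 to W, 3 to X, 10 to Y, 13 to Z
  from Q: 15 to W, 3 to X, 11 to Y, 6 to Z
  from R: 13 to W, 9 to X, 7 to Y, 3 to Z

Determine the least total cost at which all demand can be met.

An optimal shipping plan:
  P→W: 22 truckloads
  P→Y: 2 truckloads
  Q→X: 57 truckloads
  Q→Y: 6 truckloads
  Q→Z: 8 truckloads
  R→Y: 61 truckloads
Total cost = 974.
(Supply check: P ships 24; Q ships 71; R ships 61.)

974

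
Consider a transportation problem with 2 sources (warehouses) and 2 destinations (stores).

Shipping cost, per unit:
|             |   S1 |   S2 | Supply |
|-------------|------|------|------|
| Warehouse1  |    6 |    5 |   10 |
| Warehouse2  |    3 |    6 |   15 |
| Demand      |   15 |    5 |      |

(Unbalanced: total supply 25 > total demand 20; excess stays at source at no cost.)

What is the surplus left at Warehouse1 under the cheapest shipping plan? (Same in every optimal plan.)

An optimal plan:
  Warehouse1->S2: 5 units
  Warehouse2->S1: 15 units
Total cost = 70.
Warehouse1 ships 5 of its 10, leaving 5.

5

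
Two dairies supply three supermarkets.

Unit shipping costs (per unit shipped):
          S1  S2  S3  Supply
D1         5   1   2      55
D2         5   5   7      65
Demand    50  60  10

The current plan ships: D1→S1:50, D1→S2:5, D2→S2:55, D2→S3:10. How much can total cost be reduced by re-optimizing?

210

Current plan cost = 50·5 + 5·1 + 55·5 + 10·7 = 600.
Optimal plan:
  D1 to S2: 45 crates
  D1 to S3: 10 crates
  D2 to S1: 50 crates
  D2 to S2: 15 crates
Optimal cost = 390.
Saving = 600 − 390 = 210.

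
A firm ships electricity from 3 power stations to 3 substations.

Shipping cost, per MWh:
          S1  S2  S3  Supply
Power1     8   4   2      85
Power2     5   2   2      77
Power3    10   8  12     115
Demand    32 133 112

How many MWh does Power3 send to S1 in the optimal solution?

32

Optimal shipments:
  Power1 to S3: 85 × 2 = 170
  Power2 to S2: 50 × 2 = 100
  Power2 to S3: 27 × 2 = 54
  Power3 to S1: 32 × 10 = 320
  Power3 to S2: 83 × 8 = 664
Total cost = 1308.
So Power3→S1 carries 32 MWh.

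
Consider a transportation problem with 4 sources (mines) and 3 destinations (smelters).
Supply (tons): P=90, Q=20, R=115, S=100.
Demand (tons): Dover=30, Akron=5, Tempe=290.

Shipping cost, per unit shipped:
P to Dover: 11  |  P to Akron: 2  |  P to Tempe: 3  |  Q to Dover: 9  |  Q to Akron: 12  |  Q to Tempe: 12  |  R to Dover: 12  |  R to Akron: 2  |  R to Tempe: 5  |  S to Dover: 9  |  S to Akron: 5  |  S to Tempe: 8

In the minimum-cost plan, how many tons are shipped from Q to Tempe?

0

The minimum-cost plan:
  P–Tempe: 90 × 3 = 270
  Q–Dover: 20 × 9 = 180
  R–Tempe: 115 × 5 = 575
  S–Dover: 10 × 9 = 90
  S–Akron: 5 × 5 = 25
  S–Tempe: 85 × 8 = 680
Total cost = 1820.
The route Q→Tempe is not used.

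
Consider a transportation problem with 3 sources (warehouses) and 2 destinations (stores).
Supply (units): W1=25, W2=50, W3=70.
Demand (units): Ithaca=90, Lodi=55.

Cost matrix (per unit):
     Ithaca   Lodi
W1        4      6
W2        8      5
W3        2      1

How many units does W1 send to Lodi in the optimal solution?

The minimum-cost plan:
  W1 to Ithaca: 25 × 4 = 100
  W2 to Lodi: 50 × 5 = 250
  W3 to Ithaca: 65 × 2 = 130
  W3 to Lodi: 5 × 1 = 5
Total cost = 485.
The route W1→Lodi is not used.

0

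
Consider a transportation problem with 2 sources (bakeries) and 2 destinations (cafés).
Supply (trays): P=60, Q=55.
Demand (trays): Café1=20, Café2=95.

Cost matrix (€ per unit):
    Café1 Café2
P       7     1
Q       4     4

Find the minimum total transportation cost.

280

One minimum-cost allocation:
  P to Café2: 60 trays
  Q to Café1: 20 trays
  Q to Café2: 35 trays
Total cost = €280.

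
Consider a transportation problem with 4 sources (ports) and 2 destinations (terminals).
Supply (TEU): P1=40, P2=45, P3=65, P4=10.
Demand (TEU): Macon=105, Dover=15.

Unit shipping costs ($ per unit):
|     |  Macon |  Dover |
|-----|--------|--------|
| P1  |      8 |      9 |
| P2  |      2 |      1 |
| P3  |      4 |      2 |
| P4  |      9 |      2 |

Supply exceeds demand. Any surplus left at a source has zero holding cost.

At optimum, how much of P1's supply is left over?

Minimum-cost shipments:
  P2–Macon: 45 × $2 = $90
  P3–Macon: 60 × $4 = $240
  P3–Dover: 5 × $2 = $10
  P4–Dover: 10 × $2 = $20
Total cost = $360.
P1 ships 0 of its 40, leaving 40.

40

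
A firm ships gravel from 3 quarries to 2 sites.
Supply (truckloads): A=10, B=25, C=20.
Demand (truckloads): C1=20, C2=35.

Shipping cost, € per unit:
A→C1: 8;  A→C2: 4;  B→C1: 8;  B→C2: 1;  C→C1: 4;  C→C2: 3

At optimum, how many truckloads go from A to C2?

Solving gives:
  A->C2: 10 × €4 = €40
  B->C2: 25 × €1 = €25
  C->C1: 20 × €4 = €80
Total cost = €145.
So A→C2 carries 10 truckloads.

10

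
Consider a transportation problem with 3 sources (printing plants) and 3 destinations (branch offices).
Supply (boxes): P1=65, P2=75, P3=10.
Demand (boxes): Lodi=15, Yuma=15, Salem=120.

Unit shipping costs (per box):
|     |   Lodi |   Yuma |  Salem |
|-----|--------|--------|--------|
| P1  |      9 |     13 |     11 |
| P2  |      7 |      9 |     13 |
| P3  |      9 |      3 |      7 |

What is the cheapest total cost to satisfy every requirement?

An optimal shipping plan:
  P1 to Salem: 65 × 11 = 715
  P2 to Lodi: 15 × 7 = 105
  P2 to Yuma: 5 × 9 = 45
  P2 to Salem: 55 × 13 = 715
  P3 to Yuma: 10 × 3 = 30
Total = 715 + 105 + 45 + 715 + 30 = 1610.

1610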